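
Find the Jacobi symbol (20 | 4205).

0

Pull out 2^2: since 4205 ≡ 5 (mod 8), (2/4205) = -1, so (2/4205)^2 = +1.
Reciprocity: 5 ≡ 1 and 4205 ≡ 1 (mod 4), so (5/4205) = +(4205/5).
Reduce top mod 5: now compute (0/5).
Top reduces to 0: gcd > 1, so the symbol is 0.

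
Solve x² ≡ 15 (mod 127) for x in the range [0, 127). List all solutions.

Since 127 ≡ 3 (mod 4), a square root of 15 is 15^((127+1)/4) = 15^32 mod 127.
Repeated squaring: 15^2≡98, 15^4≡79, 15^8≡18, 15^16≡70, 15^32≡74 (mod 127).
15^32 = 15^(32) ≡ 74 (mod 127).
Check: 74² = 5476 ≡ 15 (mod 127). The two roots are 53 and 74.

53, 74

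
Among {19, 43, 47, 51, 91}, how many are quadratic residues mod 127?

2

(19/127) = +1 → QR.
(43/127) = -1 → non-residue.
(47/127) = +1 → QR.
(51/127) = -1 → non-residue.
(91/127) = -1 → non-residue.
Total quadratic residues among the 5: 2.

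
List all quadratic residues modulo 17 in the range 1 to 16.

1,2,4,8,9,13,15,16

Square k = 1,…,8 (k and 17−k give the same square):
1²=1, 2²=4, 3²=9, 4²=16, 5²≡8, 6²≡2, 7²≡15, 8²≡13 (mod 17).
So the quadratic residues mod 17 are {1, 2, 4, 8, 9, 13, 15, 16}.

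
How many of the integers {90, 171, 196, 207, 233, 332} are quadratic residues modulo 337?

(90/337) = -1 → non-residue.
(171/337) = -1 → non-residue.
(196/337) = +1 → QR.
(207/337) = -1 → non-residue.
(233/337) = +1 → QR.
(332/337) = -1 → non-residue.
Total quadratic residues among the 6: 2.

2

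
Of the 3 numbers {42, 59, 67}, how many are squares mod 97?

0

(42/97) = -1 → non-residue.
(59/97) = -1 → non-residue.
(67/97) = -1 → non-residue.
Total quadratic residues among the 3: 0.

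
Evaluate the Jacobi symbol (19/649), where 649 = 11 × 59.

Reciprocity: 19 ≡ 3 and 649 ≡ 1 (mod 4), so (19/649) = +(649/19).
Reduce top mod 19: now compute (3/19).
Reciprocity: 3 ≡ 3 and 19 ≡ 3 (mod 4), so (3/19) = −(19/3).
Reduce top mod 3: now compute (1/3).
Reached (1/3) = 1. Collecting the sign flips along the way, the symbol is -1.

-1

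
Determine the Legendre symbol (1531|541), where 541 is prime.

1

First reduce: 1531 ≡ 449 (mod 541).
Reciprocity: 449 ≡ 1 and 541 ≡ 1 (mod 4), so (449/541) = +(541/449).
Reduce top mod 449: now compute (92/449).
Pull out 2^2: since 449 ≡ 1 (mod 8), (2/449) = +1, so (2/449)^2 = +1.
Reciprocity: 23 ≡ 3 and 449 ≡ 1 (mod 4), so (23/449) = +(449/23).
Reduce top mod 23: now compute (12/23).
Pull out 2^2: since 23 ≡ 7 (mod 8), (2/23) = +1, so (2/23)^2 = +1.
Reciprocity: 3 ≡ 3 and 23 ≡ 3 (mod 4), so (3/23) = −(23/3).
Reduce top mod 3: now compute (2/3).
Pull out 2: since 3 ≡ 3 (mod 8), (2/3) = -1.
Reached (1/3) = 1. Collecting the sign flips along the way, the symbol is +1.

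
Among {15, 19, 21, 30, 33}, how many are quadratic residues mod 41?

(15/41) = -1 → non-residue.
(19/41) = -1 → non-residue.
(21/41) = +1 → QR.
(30/41) = -1 → non-residue.
(33/41) = +1 → QR.
Total quadratic residues among the 5: 2.

2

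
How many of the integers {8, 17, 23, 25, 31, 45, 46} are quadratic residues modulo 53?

3

(8/53) = -1 → non-residue.
(17/53) = +1 → QR.
(23/53) = -1 → non-residue.
(25/53) = +1 → QR.
(31/53) = -1 → non-residue.
(45/53) = -1 → non-residue.
(46/53) = +1 → QR.
Total quadratic residues among the 7: 3.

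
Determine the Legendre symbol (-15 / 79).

1

First reduce: -15 ≡ 64 (mod 79).
Pull out 2^6: since 79 ≡ 7 (mod 8), (2/79) = +1, so (2/79)^6 = +1.
Reached (1/79) = 1. Collecting the sign flips along the way, the symbol is +1.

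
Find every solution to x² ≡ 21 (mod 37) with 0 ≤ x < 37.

37 ≡ 1 (mod 4), so we find a root by search.
Trying successive values, 13² = 169 ≡ 21 (mod 37). The other root is 37 − 13 = 24.

13, 24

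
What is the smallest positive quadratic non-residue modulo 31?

3

(2/31) = +1, so 2 is a residue.
(3/31) = −1, so 3 is the smallest positive non-residue mod 31.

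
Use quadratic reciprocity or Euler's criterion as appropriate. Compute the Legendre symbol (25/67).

Euler's criterion: (25/67) ≡ 25^33 (mod 67).
25^2 ≡ 22 (mod 67)
25^4 ≡ 15 (mod 67)
25^8 ≡ 24 (mod 67)
25^16 ≡ 40 (mod 67)
25^32 ≡ 59 (mod 67)
25^33 = 25^(32+1) ≡ 1 (mod 67).
Result is 1, so (25/67) = 1.

1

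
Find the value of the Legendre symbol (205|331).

Euler's criterion: (205/331) ≡ 205^165 (mod 331).
205^2 ≡ 319 (mod 331)
205^4 ≡ 144 (mod 331)
205^8 ≡ 214 (mod 331)
205^16 ≡ 118 (mod 331)
205^32 ≡ 22 (mod 331)
205^64 ≡ 153 (mod 331)
205^128 ≡ 239 (mod 331)
205^165 = 205^(128+32+4+1) ≡ 330 (mod 331).
Result is 330 ≡ −1, so (205/331) = −1.

-1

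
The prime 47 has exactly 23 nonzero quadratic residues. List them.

Square k = 1,…,23 (k and 47−k give the same square):
1²=1, 2²=4, 3²=9, 4²=16, 5²=25, 6²=36, 7²≡2, 8²≡17, 9²≡34, 10²≡6, 11²≡27, 12²≡3, 13²≡28, 14²≡8, 15²≡37, 16²≡21, 17²≡7, 18²≡42, 19²≡32, 20²≡24, 21²≡18, 22²≡14, 23²≡12 (mod 47).
So the quadratic residues mod 47 are {1, 2, 3, 4, 6, 7, 8, 9, 12, 14, 16, 17, 18, 21, 24, 25, 27, 28, 32, 34, 36, 37, 42}.

1,2,3,4,6,7,8,9,12,14,16,17,18,21,24,25,27,28,32,34,36,37,42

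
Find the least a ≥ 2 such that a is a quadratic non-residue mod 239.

(2/239) = +1, so 2 is a residue.
(3/239) = +1, so 3 is a residue.
(4/239) = +1, so 4 is a residue.
(5/239) = +1, so 5 is a residue.
(6/239) = +1, so 6 is a residue.
(7/239) = −1, so 7 is the smallest positive non-residue mod 239.

7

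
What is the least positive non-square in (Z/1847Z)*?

(2/1847) = +1, so 2 is a residue.
(3/1847) = +1, so 3 is a residue.
(4/1847) = +1, so 4 is a residue.
(5/1847) = −1, so 5 is the smallest positive non-residue mod 1847.

5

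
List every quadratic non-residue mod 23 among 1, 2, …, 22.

Square k = 1,…,11 (k and 23−k give the same square):
1²=1, 2²=4, 3²=9, 4²=16, 5²≡2, 6²≡13, 7²≡3, 8²≡18, 9²≡12, 10²≡8, 11²≡6 (mod 23).
The residues are {1, 2, 3, 4, 6, 8, 9, 12, 13, 16, 18}; the non-residues are the remaining 11 nonzero classes.

5,7,10,11,14,15,17,19,20,21,22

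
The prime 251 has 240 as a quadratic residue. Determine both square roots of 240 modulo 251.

Since 251 ≡ 3 (mod 4), a square root of 240 is 240^((251+1)/4) = 240^63 mod 251.
Repeated squaring: 240^2≡121, 240^4≡83, 240^8≡112, 240^16≡245, 240^32≡36 (mod 251).
240^63 = 240^(32+16+8+4+2+1) ≡ 156 (mod 251).
Check: 156² = 24336 ≡ 240 (mod 251). The two roots are 95 and 156.

95, 156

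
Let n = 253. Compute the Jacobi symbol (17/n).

Reciprocity: 17 ≡ 1 and 253 ≡ 1 (mod 4), so (17/253) = +(253/17).
Reduce top mod 17: now compute (15/17).
Reciprocity: 15 ≡ 3 and 17 ≡ 1 (mod 4), so (15/17) = +(17/15).
Reduce top mod 15: now compute (2/15).
Pull out 2: since 15 ≡ 7 (mod 8), (2/15) = +1.
Reached (1/15) = 1. Collecting the sign flips along the way, the symbol is +1.

1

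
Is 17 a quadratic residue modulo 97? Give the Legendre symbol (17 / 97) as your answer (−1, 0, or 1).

-1

Euler's criterion: (17/97) ≡ 17^48 (mod 97).
17^2 ≡ 95 (mod 97)
17^4 ≡ 4 (mod 97)
17^8 ≡ 16 (mod 97)
17^16 ≡ 62 (mod 97)
17^32 ≡ 61 (mod 97)
17^48 = 17^(32+16) ≡ 96 (mod 97).
Result is 96 ≡ −1, so (17/97) = −1.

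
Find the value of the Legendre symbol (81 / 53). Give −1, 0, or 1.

Euler's criterion: (81/53) ≡ 28^26 (mod 53).
28^2 ≡ 42 (mod 53)
28^4 ≡ 15 (mod 53)
28^8 ≡ 13 (mod 53)
28^16 ≡ 10 (mod 53)
28^26 = 28^(16+8+2) ≡ 1 (mod 53).
Result is 1, so (81/53) = 1.

1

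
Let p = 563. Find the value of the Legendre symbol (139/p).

-1

Euler's criterion: (139/563) ≡ 139^281 (mod 563).
139^2 ≡ 179 (mod 563)
139^4 ≡ 513 (mod 563)
139^8 ≡ 248 (mod 563)
139^16 ≡ 137 (mod 563)
139^32 ≡ 190 (mod 563)
139^64 ≡ 68 (mod 563)
139^128 ≡ 120 (mod 563)
139^256 ≡ 325 (mod 563)
139^281 = 139^(256+16+8+1) ≡ 562 (mod 563).
Result is 562 ≡ −1, so (139/563) = −1.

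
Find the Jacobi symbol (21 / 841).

1

Reciprocity: 21 ≡ 1 and 841 ≡ 1 (mod 4), so (21/841) = +(841/21).
Reduce top mod 21: now compute (1/21).
Reached (1/21) = 1. Collecting the sign flips along the way, the symbol is +1.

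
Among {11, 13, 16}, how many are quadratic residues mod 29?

2

(11/29) = -1 → non-residue.
(13/29) = +1 → QR.
(16/29) = +1 → QR.
Total quadratic residues among the 3: 2.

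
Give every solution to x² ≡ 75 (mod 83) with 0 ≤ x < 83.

Since 83 ≡ 3 (mod 4), a square root of 75 is 75^((83+1)/4) = 75^21 mod 83.
Repeated squaring: 75^2≡64, 75^4≡29, 75^8≡11, 75^16≡38 (mod 83).
75^21 = 75^(16+4+1) ≡ 65 (mod 83).
Check: 65² = 4225 ≡ 75 (mod 83). The two roots are 18 and 65.

18, 65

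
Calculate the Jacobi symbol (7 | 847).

0

Reciprocity: 7 ≡ 3 and 847 ≡ 3 (mod 4), so (7/847) = −(847/7).
Reduce top mod 7: now compute (0/7).
Top reduces to 0: gcd > 1, so the symbol is 0.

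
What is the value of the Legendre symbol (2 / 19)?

Pull out 2: since 19 ≡ 3 (mod 8), (2/19) = -1.
Reached (1/19) = 1. Collecting the sign flips along the way, the symbol is -1.

-1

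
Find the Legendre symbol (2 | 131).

-1

Pull out 2: since 131 ≡ 3 (mod 8), (2/131) = -1.
Reached (1/131) = 1. Collecting the sign flips along the way, the symbol is -1.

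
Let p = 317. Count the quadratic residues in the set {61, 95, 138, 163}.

(61/317) = +1 → QR.
(95/317) = +1 → QR.
(138/317) = +1 → QR.
(163/317) = -1 → non-residue.
Total quadratic residues among the 4: 3.

3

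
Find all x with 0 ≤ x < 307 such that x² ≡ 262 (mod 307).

55, 252

Since 307 ≡ 3 (mod 4), a square root of 262 is 262^((307+1)/4) = 262^77 mod 307.
Repeated squaring: 262^2≡183, 262^4≡26, 262^8≡62, 262^16≡160, 262^32≡119, 262^64≡39 (mod 307).
262^77 = 262^(64+8+4+1) ≡ 252 (mod 307).
Check: 252² = 63504 ≡ 262 (mod 307). The two roots are 55 and 252.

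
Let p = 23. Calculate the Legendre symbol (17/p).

-1

Euler's criterion: (17/23) ≡ 17^11 (mod 23).
17^2 ≡ 13 (mod 23)
17^4 ≡ 8 (mod 23)
17^8 ≡ 18 (mod 23)
17^11 = 17^(8+2+1) ≡ 22 (mod 23).
Result is 22 ≡ −1, so (17/23) = −1.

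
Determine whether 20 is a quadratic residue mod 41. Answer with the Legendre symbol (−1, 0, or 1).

1

Pull out 2^2: since 41 ≡ 1 (mod 8), (2/41) = +1, so (2/41)^2 = +1.
Reciprocity: 5 ≡ 1 and 41 ≡ 1 (mod 4), so (5/41) = +(41/5).
Reduce top mod 5: now compute (1/5).
Reached (1/5) = 1. Collecting the sign flips along the way, the symbol is +1.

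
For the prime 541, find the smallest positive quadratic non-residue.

2

(2/541) = −1, so 2 is the smallest positive non-residue mod 541.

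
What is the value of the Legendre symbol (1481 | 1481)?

0

First reduce: 1481 ≡ 0 (mod 1481).
Top reduces to 0: gcd > 1, so the symbol is 0.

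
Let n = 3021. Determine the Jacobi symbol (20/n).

1

Pull out 2^2: since 3021 ≡ 5 (mod 8), (2/3021) = -1, so (2/3021)^2 = +1.
Reciprocity: 5 ≡ 1 and 3021 ≡ 1 (mod 4), so (5/3021) = +(3021/5).
Reduce top mod 5: now compute (1/5).
Reached (1/5) = 1. Collecting the sign flips along the way, the symbol is +1.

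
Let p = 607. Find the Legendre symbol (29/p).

Euler's criterion: (29/607) ≡ 29^303 (mod 607).
29^2 ≡ 234 (mod 607)
29^4 ≡ 126 (mod 607)
29^8 ≡ 94 (mod 607)
29^16 ≡ 338 (mod 607)
29^32 ≡ 128 (mod 607)
29^64 ≡ 602 (mod 607)
29^128 ≡ 25 (mod 607)
29^256 ≡ 18 (mod 607)
29^303 = 29^(256+32+8+4+2+1) ≡ 606 (mod 607).
Result is 606 ≡ −1, so (29/607) = −1.

-1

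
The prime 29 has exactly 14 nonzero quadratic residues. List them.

1,4,5,6,7,9,13,16,20,22,23,24,25,28

Square k = 1,…,14 (k and 29−k give the same square):
1²=1, 2²=4, 3²=9, 4²=16, 5²=25, 6²≡7, 7²≡20, 8²≡6, 9²≡23, 10²≡13, 11²≡5, 12²≡28, 13²≡24, 14²≡22 (mod 29).
So the quadratic residues mod 29 are {1, 4, 5, 6, 7, 9, 13, 16, 20, 22, 23, 24, 25, 28}.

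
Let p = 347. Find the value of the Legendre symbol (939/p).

-1

First reduce: 939 ≡ 245 (mod 347).
Reciprocity: 245 ≡ 1 and 347 ≡ 3 (mod 4), so (245/347) = +(347/245).
Reduce top mod 245: now compute (102/245).
Pull out 2: since 245 ≡ 5 (mod 8), (2/245) = -1.
Reciprocity: 51 ≡ 3 and 245 ≡ 1 (mod 4), so (51/245) = +(245/51).
Reduce top mod 51: now compute (41/51).
Reciprocity: 41 ≡ 1 and 51 ≡ 3 (mod 4), so (41/51) = +(51/41).
Reduce top mod 41: now compute (10/41).
Pull out 2: since 41 ≡ 1 (mod 8), (2/41) = +1.
Reciprocity: 5 ≡ 1 and 41 ≡ 1 (mod 4), so (5/41) = +(41/5).
Reduce top mod 5: now compute (1/5).
Reached (1/5) = 1. Collecting the sign flips along the way, the symbol is -1.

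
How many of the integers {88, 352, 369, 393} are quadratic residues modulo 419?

(88/419) = +1 → QR.
(352/419) = +1 → QR.
(369/419) = +1 → QR.
(393/419) = +1 → QR.
Total quadratic residues among the 4: 4.

4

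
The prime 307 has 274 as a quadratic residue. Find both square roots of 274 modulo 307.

Since 307 ≡ 3 (mod 4), a square root of 274 is 274^((307+1)/4) = 274^77 mod 307.
Repeated squaring: 274^2≡168, 274^4≡287, 274^8≡93, 274^16≡53, 274^32≡46, 274^64≡274 (mod 307).
274^77 = 274^(64+8+4+1) ≡ 46 (mod 307).
Check: 46² = 2116 ≡ 274 (mod 307). The two roots are 46 and 261.

46, 261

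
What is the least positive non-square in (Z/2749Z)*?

(2/2749) = −1, so 2 is the smallest positive non-residue mod 2749.

2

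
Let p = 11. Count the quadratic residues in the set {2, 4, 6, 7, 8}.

(2/11) = -1 → non-residue.
(4/11) = +1 → QR.
(6/11) = -1 → non-residue.
(7/11) = -1 → non-residue.
(8/11) = -1 → non-residue.
Total quadratic residues among the 5: 1.

1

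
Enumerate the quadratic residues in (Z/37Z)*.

1 3 4 7 9 10 11 12 16 21 25 26 27 28 30 33 34 36

Square k = 1,…,18 (k and 37−k give the same square):
1²=1, 2²=4, 3²=9, 4²=16, 5²=25, 6²=36, 7²≡12, 8²≡27, 9²≡7, 10²≡26, 11²≡10, 12²≡33, 13²≡21, 14²≡11, 15²≡3, 16²≡34, 17²≡30, 18²≡28 (mod 37).
So the quadratic residues mod 37 are {1, 3, 4, 7, 9, 10, 11, 12, 16, 21, 25, 26, 27, 28, 30, 33, 34, 36}.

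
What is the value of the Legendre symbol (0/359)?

0

Top reduces to 0: gcd > 1, so the symbol is 0.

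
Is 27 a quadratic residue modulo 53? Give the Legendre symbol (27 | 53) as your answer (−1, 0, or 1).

Euler's criterion: (27/53) ≡ 27^26 (mod 53).
27^2 ≡ 40 (mod 53)
27^4 ≡ 10 (mod 53)
27^8 ≡ 47 (mod 53)
27^16 ≡ 36 (mod 53)
27^26 = 27^(16+8+2) ≡ 52 (mod 53).
Result is 52 ≡ −1, so (27/53) = −1.

-1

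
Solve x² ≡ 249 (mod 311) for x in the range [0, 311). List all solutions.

Since 311 ≡ 3 (mod 4), a square root of 249 is 249^((311+1)/4) = 249^78 mod 311.
Repeated squaring: 249^2≡112, 249^4≡104, 249^8≡242, 249^16≡96, 249^32≡197, 249^64≡245 (mod 311).
249^78 = 249^(64+8+4+2) ≡ 210 (mod 311).
Check: 210² = 44100 ≡ 249 (mod 311). The two roots are 101 and 210.

101, 210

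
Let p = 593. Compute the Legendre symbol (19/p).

Reciprocity: 19 ≡ 3 and 593 ≡ 1 (mod 4), so (19/593) = +(593/19).
Reduce top mod 19: now compute (4/19).
Pull out 2^2: since 19 ≡ 3 (mod 8), (2/19) = -1, so (2/19)^2 = +1.
Reached (1/19) = 1. Collecting the sign flips along the way, the symbol is +1.

1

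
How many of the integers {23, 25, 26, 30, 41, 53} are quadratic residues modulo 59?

4

(23/59) = -1 → non-residue.
(25/59) = +1 → QR.
(26/59) = +1 → QR.
(30/59) = -1 → non-residue.
(41/59) = +1 → QR.
(53/59) = +1 → QR.
Total quadratic residues among the 6: 4.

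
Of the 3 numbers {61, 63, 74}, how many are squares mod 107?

(61/107) = +1 → QR.
(63/107) = -1 → non-residue.
(74/107) = -1 → non-residue.
Total quadratic residues among the 3: 1.

1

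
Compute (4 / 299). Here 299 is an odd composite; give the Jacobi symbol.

Pull out 2^2: since 299 ≡ 3 (mod 8), (2/299) = -1, so (2/299)^2 = +1.
Reached (1/299) = 1. Collecting the sign flips along the way, the symbol is +1.

1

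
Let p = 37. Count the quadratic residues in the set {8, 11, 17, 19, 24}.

1

(8/37) = -1 → non-residue.
(11/37) = +1 → QR.
(17/37) = -1 → non-residue.
(19/37) = -1 → non-residue.
(24/37) = -1 → non-residue.
Total quadratic residues among the 5: 1.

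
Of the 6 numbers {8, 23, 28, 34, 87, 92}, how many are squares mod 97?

1

(8/97) = +1 → QR.
(23/97) = -1 → non-residue.
(28/97) = -1 → non-residue.
(34/97) = -1 → non-residue.
(87/97) = -1 → non-residue.
(92/97) = -1 → non-residue.
Total quadratic residues among the 6: 1.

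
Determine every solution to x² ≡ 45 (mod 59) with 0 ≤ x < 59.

Since 59 ≡ 3 (mod 4), a square root of 45 is 45^((59+1)/4) = 45^15 mod 59.
Repeated squaring: 45^2≡19, 45^4≡7, 45^8≡49 (mod 59).
45^15 = 45^(8+4+2+1) ≡ 35 (mod 59).
Check: 35² = 1225 ≡ 45 (mod 59). The two roots are 24 and 35.

24, 35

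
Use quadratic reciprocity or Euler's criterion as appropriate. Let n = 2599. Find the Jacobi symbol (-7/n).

1

First reduce: -7 ≡ 2592 (mod 2599).
Pull out 2^5: since 2599 ≡ 7 (mod 8), (2/2599) = +1, so (2/2599)^5 = +1.
Reciprocity: 81 ≡ 1 and 2599 ≡ 3 (mod 4), so (81/2599) = +(2599/81).
Reduce top mod 81: now compute (7/81).
Reciprocity: 7 ≡ 3 and 81 ≡ 1 (mod 4), so (7/81) = +(81/7).
Reduce top mod 7: now compute (4/7).
Pull out 2^2: since 7 ≡ 7 (mod 8), (2/7) = +1, so (2/7)^2 = +1.
Reached (1/7) = 1. Collecting the sign flips along the way, the symbol is +1.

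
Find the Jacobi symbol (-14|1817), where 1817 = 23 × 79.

First reduce: -14 ≡ 1803 (mod 1817).
Reciprocity: 1803 ≡ 3 and 1817 ≡ 1 (mod 4), so (1803/1817) = +(1817/1803).
Reduce top mod 1803: now compute (14/1803).
Pull out 2: since 1803 ≡ 3 (mod 8), (2/1803) = -1.
Reciprocity: 7 ≡ 3 and 1803 ≡ 3 (mod 4), so (7/1803) = −(1803/7).
Reduce top mod 7: now compute (4/7).
Pull out 2^2: since 7 ≡ 7 (mod 8), (2/7) = +1, so (2/7)^2 = +1.
Reached (1/7) = 1. Collecting the sign flips along the way, the symbol is +1.

1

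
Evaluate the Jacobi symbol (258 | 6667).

1

Pull out 2: since 6667 ≡ 3 (mod 8), (2/6667) = -1.
Reciprocity: 129 ≡ 1 and 6667 ≡ 3 (mod 4), so (129/6667) = +(6667/129).
Reduce top mod 129: now compute (88/129).
Pull out 2^3: since 129 ≡ 1 (mod 8), (2/129) = +1, so (2/129)^3 = +1.
Reciprocity: 11 ≡ 3 and 129 ≡ 1 (mod 4), so (11/129) = +(129/11).
Reduce top mod 11: now compute (8/11).
Pull out 2^3: since 11 ≡ 3 (mod 8), (2/11) = -1, so (2/11)^3 = -1.
Reached (1/11) = 1. Collecting the sign flips along the way, the symbol is +1.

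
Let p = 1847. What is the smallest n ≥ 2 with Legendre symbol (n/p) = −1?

5

(2/1847) = +1, so 2 is a residue.
(3/1847) = +1, so 3 is a residue.
(4/1847) = +1, so 4 is a residue.
(5/1847) = −1, so 5 is the smallest positive non-residue mod 1847.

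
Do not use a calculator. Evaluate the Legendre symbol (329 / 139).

Euler's criterion: (329/139) ≡ 51^69 (mod 139).
51^2 ≡ 99 (mod 139)
51^4 ≡ 71 (mod 139)
51^8 ≡ 37 (mod 139)
51^16 ≡ 118 (mod 139)
51^32 ≡ 24 (mod 139)
51^64 ≡ 20 (mod 139)
51^69 = 51^(64+4+1) ≡ 1 (mod 139).
Result is 1, so (329/139) = 1.

1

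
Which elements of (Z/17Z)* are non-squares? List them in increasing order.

3, 5, 6, 7, 10, 11, 12, 14

Square k = 1,…,8 (k and 17−k give the same square):
1²=1, 2²=4, 3²=9, 4²=16, 5²≡8, 6²≡2, 7²≡15, 8²≡13 (mod 17).
The residues are {1, 2, 4, 8, 9, 13, 15, 16}; the non-residues are the remaining 8 nonzero classes.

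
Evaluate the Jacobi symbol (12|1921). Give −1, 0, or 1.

Pull out 2^2: since 1921 ≡ 1 (mod 8), (2/1921) = +1, so (2/1921)^2 = +1.
Reciprocity: 3 ≡ 3 and 1921 ≡ 1 (mod 4), so (3/1921) = +(1921/3).
Reduce top mod 3: now compute (1/3).
Reached (1/3) = 1. Collecting the sign flips along the way, the symbol is +1.

1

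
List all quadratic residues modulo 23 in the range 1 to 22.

1 2 3 4 6 8 9 12 13 16 18

Square k = 1,…,11 (k and 23−k give the same square):
1²=1, 2²=4, 3²=9, 4²=16, 5²≡2, 6²≡13, 7²≡3, 8²≡18, 9²≡12, 10²≡8, 11²≡6 (mod 23).
So the quadratic residues mod 23 are {1, 2, 3, 4, 6, 8, 9, 12, 13, 16, 18}.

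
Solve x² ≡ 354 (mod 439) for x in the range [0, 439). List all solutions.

186, 253

Since 439 ≡ 3 (mod 4), a square root of 354 is 354^((439+1)/4) = 354^110 mod 439.
Repeated squaring: 354^2≡201, 354^4≡13, 354^8≡169, 354^16≡26, 354^32≡237, 354^64≡416 (mod 439).
354^110 = 354^(64+32+8+4+2) ≡ 186 (mod 439).
Check: 186² = 34596 ≡ 354 (mod 439). The two roots are 186 and 253.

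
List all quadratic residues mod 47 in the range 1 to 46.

1, 2, 3, 4, 6, 7, 8, 9, 12, 14, 16, 17, 18, 21, 24, 25, 27, 28, 32, 34, 36, 37, 42

Square k = 1,…,23 (k and 47−k give the same square):
1²=1, 2²=4, 3²=9, 4²=16, 5²=25, 6²=36, 7²≡2, 8²≡17, 9²≡34, 10²≡6, 11²≡27, 12²≡3, 13²≡28, 14²≡8, 15²≡37, 16²≡21, 17²≡7, 18²≡42, 19²≡32, 20²≡24, 21²≡18, 22²≡14, 23²≡12 (mod 47).
So the quadratic residues mod 47 are {1, 2, 3, 4, 6, 7, 8, 9, 12, 14, 16, 17, 18, 21, 24, 25, 27, 28, 32, 34, 36, 37, 42}.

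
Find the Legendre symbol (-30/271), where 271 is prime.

First reduce: -30 ≡ 241 (mod 271).
Reciprocity: 241 ≡ 1 and 271 ≡ 3 (mod 4), so (241/271) = +(271/241).
Reduce top mod 241: now compute (30/241).
Pull out 2: since 241 ≡ 1 (mod 8), (2/241) = +1.
Reciprocity: 15 ≡ 3 and 241 ≡ 1 (mod 4), so (15/241) = +(241/15).
Reduce top mod 15: now compute (1/15).
Reached (1/15) = 1. Collecting the sign flips along the way, the symbol is +1.

1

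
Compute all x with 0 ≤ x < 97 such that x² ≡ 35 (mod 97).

97 ≡ 1 (mod 4), so we find a root by search.
Trying successive values, 36² = 1296 ≡ 35 (mod 97). The other root is 97 − 36 = 61.

36, 61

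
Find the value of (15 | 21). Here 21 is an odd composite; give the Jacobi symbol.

0

Reciprocity: 15 ≡ 3 and 21 ≡ 1 (mod 4), so (15/21) = +(21/15).
Reduce top mod 15: now compute (6/15).
Pull out 2: since 15 ≡ 7 (mod 8), (2/15) = +1.
Reciprocity: 3 ≡ 3 and 15 ≡ 3 (mod 4), so (3/15) = −(15/3).
Reduce top mod 3: now compute (0/3).
Top reduces to 0: gcd > 1, so the symbol is 0.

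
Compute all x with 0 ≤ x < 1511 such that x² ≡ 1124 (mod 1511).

420, 1091

Since 1511 ≡ 3 (mod 4), a square root of 1124 is 1124^((1511+1)/4) = 1124^378 mod 1511.
Repeated squaring: 1124^2≡180, 1124^4≡669, 1124^8≡305, 1124^16≡854, 1124^32≡1014, 1124^64≡716, 1124^128≡427, 1124^256≡1009 (mod 1511).
1124^378 = 1124^(256+64+32+16+8+2) ≡ 420 (mod 1511).
Check: 420² = 176400 ≡ 1124 (mod 1511). The two roots are 420 and 1091.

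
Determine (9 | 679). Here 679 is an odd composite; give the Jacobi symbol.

Reciprocity: 9 ≡ 1 and 679 ≡ 3 (mod 4), so (9/679) = +(679/9).
Reduce top mod 9: now compute (4/9).
Pull out 2^2: since 9 ≡ 1 (mod 8), (2/9) = +1, so (2/9)^2 = +1.
Reached (1/9) = 1. Collecting the sign flips along the way, the symbol is +1.

1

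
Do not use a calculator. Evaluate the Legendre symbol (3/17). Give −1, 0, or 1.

-1

Reciprocity: 3 ≡ 3 and 17 ≡ 1 (mod 4), so (3/17) = +(17/3).
Reduce top mod 3: now compute (2/3).
Pull out 2: since 3 ≡ 3 (mod 8), (2/3) = -1.
Reached (1/3) = 1. Collecting the sign flips along the way, the symbol is -1.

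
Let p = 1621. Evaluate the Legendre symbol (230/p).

Pull out 2: since 1621 ≡ 5 (mod 8), (2/1621) = -1.
Reciprocity: 115 ≡ 3 and 1621 ≡ 1 (mod 4), so (115/1621) = +(1621/115).
Reduce top mod 115: now compute (11/115).
Reciprocity: 11 ≡ 3 and 115 ≡ 3 (mod 4), so (11/115) = −(115/11).
Reduce top mod 11: now compute (5/11).
Reciprocity: 5 ≡ 1 and 11 ≡ 3 (mod 4), so (5/11) = +(11/5).
Reduce top mod 5: now compute (1/5).
Reached (1/5) = 1. Collecting the sign flips along the way, the symbol is +1.

1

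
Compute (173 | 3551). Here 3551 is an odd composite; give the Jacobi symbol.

-1

Reciprocity: 173 ≡ 1 and 3551 ≡ 3 (mod 4), so (173/3551) = +(3551/173).
Reduce top mod 173: now compute (91/173).
Reciprocity: 91 ≡ 3 and 173 ≡ 1 (mod 4), so (91/173) = +(173/91).
Reduce top mod 91: now compute (82/91).
Pull out 2: since 91 ≡ 3 (mod 8), (2/91) = -1.
Reciprocity: 41 ≡ 1 and 91 ≡ 3 (mod 4), so (41/91) = +(91/41).
Reduce top mod 41: now compute (9/41).
Reciprocity: 9 ≡ 1 and 41 ≡ 1 (mod 4), so (9/41) = +(41/9).
Reduce top mod 9: now compute (5/9).
Reciprocity: 5 ≡ 1 and 9 ≡ 1 (mod 4), so (5/9) = +(9/5).
Reduce top mod 5: now compute (4/5).
Pull out 2^2: since 5 ≡ 5 (mod 8), (2/5) = -1, so (2/5)^2 = +1.
Reached (1/5) = 1. Collecting the sign flips along the way, the symbol is -1.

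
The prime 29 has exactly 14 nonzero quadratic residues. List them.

Square k = 1,…,14 (k and 29−k give the same square):
1²=1, 2²=4, 3²=9, 4²=16, 5²=25, 6²≡7, 7²≡20, 8²≡6, 9²≡23, 10²≡13, 11²≡5, 12²≡28, 13²≡24, 14²≡22 (mod 29).
So the quadratic residues mod 29 are {1, 4, 5, 6, 7, 9, 13, 16, 20, 22, 23, 24, 25, 28}.

1 4 5 6 7 9 13 16 20 22 23 24 25 28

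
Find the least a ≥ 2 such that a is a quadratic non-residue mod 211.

2

(2/211) = −1, so 2 is the smallest positive non-residue mod 211.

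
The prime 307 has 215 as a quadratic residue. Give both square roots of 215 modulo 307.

109, 198

Since 307 ≡ 3 (mod 4), a square root of 215 is 215^((307+1)/4) = 215^77 mod 307.
Repeated squaring: 215^2≡175, 215^4≡232, 215^8≡99, 215^16≡284, 215^32≡222, 215^64≡164 (mod 307).
215^77 = 215^(64+8+4+1) ≡ 109 (mod 307).
Check: 109² = 11881 ≡ 215 (mod 307). The two roots are 109 and 198.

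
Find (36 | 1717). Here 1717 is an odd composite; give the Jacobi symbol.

Pull out 2^2: since 1717 ≡ 5 (mod 8), (2/1717) = -1, so (2/1717)^2 = +1.
Reciprocity: 9 ≡ 1 and 1717 ≡ 1 (mod 4), so (9/1717) = +(1717/9).
Reduce top mod 9: now compute (7/9).
Reciprocity: 7 ≡ 3 and 9 ≡ 1 (mod 4), so (7/9) = +(9/7).
Reduce top mod 7: now compute (2/7).
Pull out 2: since 7 ≡ 7 (mod 8), (2/7) = +1.
Reached (1/7) = 1. Collecting the sign flips along the way, the symbol is +1.

1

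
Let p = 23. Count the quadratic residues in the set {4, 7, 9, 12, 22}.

(4/23) = +1 → QR.
(7/23) = -1 → non-residue.
(9/23) = +1 → QR.
(12/23) = +1 → QR.
(22/23) = -1 → non-residue.
Total quadratic residues among the 5: 3.

3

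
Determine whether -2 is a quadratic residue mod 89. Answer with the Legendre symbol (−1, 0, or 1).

Euler's criterion: (-2/89) ≡ 87^44 (mod 89).
87^2 ≡ 4 (mod 89)
87^4 ≡ 16 (mod 89)
87^8 ≡ 78 (mod 89)
87^16 ≡ 32 (mod 89)
87^32 ≡ 45 (mod 89)
87^44 = 87^(32+8+4) ≡ 1 (mod 89).
Result is 1, so (-2/89) = 1.

1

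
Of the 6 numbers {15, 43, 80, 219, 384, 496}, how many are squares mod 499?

4

(15/499) = -1 → non-residue.
(43/499) = +1 → QR.
(80/499) = +1 → QR.
(219/499) = -1 → non-residue.
(384/499) = +1 → QR.
(496/499) = +1 → QR.
Total quadratic residues among the 6: 4.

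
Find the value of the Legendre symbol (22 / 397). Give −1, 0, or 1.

-1

Pull out 2: since 397 ≡ 5 (mod 8), (2/397) = -1.
Reciprocity: 11 ≡ 3 and 397 ≡ 1 (mod 4), so (11/397) = +(397/11).
Reduce top mod 11: now compute (1/11).
Reached (1/11) = 1. Collecting the sign flips along the way, the symbol is -1.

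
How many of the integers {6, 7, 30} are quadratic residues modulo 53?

2

(6/53) = +1 → QR.
(7/53) = +1 → QR.
(30/53) = -1 → non-residue.
Total quadratic residues among the 3: 2.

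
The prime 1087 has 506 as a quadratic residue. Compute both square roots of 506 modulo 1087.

449, 638

Since 1087 ≡ 3 (mod 4), a square root of 506 is 506^((1087+1)/4) = 506^272 mod 1087.
Repeated squaring: 506^2≡591, 506^4≡354, 506^8≡311, 506^16≡1065, 506^32≡484, 506^64≡551, 506^128≡328, 506^256≡1058 (mod 1087).
506^272 = 506^(256+16) ≡ 638 (mod 1087).
Check: 638² = 407044 ≡ 506 (mod 1087). The two roots are 449 and 638.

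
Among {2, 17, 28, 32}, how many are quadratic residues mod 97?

2

(2/97) = +1 → QR.
(17/97) = -1 → non-residue.
(28/97) = -1 → non-residue.
(32/97) = +1 → QR.
Total quadratic residues among the 4: 2.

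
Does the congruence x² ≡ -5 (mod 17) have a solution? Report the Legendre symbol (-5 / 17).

-1

Euler's criterion: (-5/17) ≡ 12^8 (mod 17).
12^2 ≡ 8 (mod 17)
12^4 ≡ 13 (mod 17)
12^8 ≡ 16 (mod 17)
12^8 = 12^(8) ≡ 16 (mod 17).
Result is 16 ≡ −1, so (-5/17) = −1.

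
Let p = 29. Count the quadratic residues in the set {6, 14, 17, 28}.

(6/29) = +1 → QR.
(14/29) = -1 → non-residue.
(17/29) = -1 → non-residue.
(28/29) = +1 → QR.
Total quadratic residues among the 4: 2.

2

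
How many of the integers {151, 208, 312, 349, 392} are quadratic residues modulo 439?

(151/439) = -1 → non-residue.
(208/439) = +1 → QR.
(312/439) = -1 → non-residue.
(349/439) = -1 → non-residue.
(392/439) = +1 → QR.
Total quadratic residues among the 5: 2.

2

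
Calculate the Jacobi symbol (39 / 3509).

-1

Reciprocity: 39 ≡ 3 and 3509 ≡ 1 (mod 4), so (39/3509) = +(3509/39).
Reduce top mod 39: now compute (38/39).
Pull out 2: since 39 ≡ 7 (mod 8), (2/39) = +1.
Reciprocity: 19 ≡ 3 and 39 ≡ 3 (mod 4), so (19/39) = −(39/19).
Reduce top mod 19: now compute (1/19).
Reached (1/19) = 1. Collecting the sign flips along the way, the symbol is -1.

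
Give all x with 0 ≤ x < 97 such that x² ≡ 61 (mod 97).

35, 62

97 ≡ 1 (mod 4), so we find a root by search.
Trying successive values, 35² = 1225 ≡ 61 (mod 97). The other root is 97 − 35 = 62.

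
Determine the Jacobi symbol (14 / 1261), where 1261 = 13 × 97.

Pull out 2: since 1261 ≡ 5 (mod 8), (2/1261) = -1.
Reciprocity: 7 ≡ 3 and 1261 ≡ 1 (mod 4), so (7/1261) = +(1261/7).
Reduce top mod 7: now compute (1/7).
Reached (1/7) = 1. Collecting the sign flips along the way, the symbol is -1.

-1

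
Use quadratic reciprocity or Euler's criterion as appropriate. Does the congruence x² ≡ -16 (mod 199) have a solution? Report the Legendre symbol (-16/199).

-1

First reduce: -16 ≡ 183 (mod 199).
Reciprocity: 183 ≡ 3 and 199 ≡ 3 (mod 4), so (183/199) = −(199/183).
Reduce top mod 183: now compute (16/183).
Pull out 2^4: since 183 ≡ 7 (mod 8), (2/183) = +1, so (2/183)^4 = +1.
Reached (1/183) = 1. Collecting the sign flips along the way, the symbol is -1.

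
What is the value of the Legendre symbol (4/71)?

Euler's criterion: (4/71) ≡ 4^35 (mod 71).
4^2 ≡ 16 (mod 71)
4^4 ≡ 43 (mod 71)
4^8 ≡ 3 (mod 71)
4^16 ≡ 9 (mod 71)
4^32 ≡ 10 (mod 71)
4^35 = 4^(32+2+1) ≡ 1 (mod 71).
Result is 1, so (4/71) = 1.

1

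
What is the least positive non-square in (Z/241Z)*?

(2/241) = +1, so 2 is a residue.
(3/241) = +1, so 3 is a residue.
(4/241) = +1, so 4 is a residue.
(5/241) = +1, so 5 is a residue.
(6/241) = +1, so 6 is a residue.
(7/241) = −1, so 7 is the smallest positive non-residue mod 241.

7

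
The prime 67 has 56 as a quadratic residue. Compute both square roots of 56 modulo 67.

18, 49

Since 67 ≡ 3 (mod 4), a square root of 56 is 56^((67+1)/4) = 56^17 mod 67.
Repeated squaring: 56^2≡54, 56^4≡35, 56^8≡19, 56^16≡26 (mod 67).
56^17 = 56^(16+1) ≡ 49 (mod 67).
Check: 49² = 2401 ≡ 56 (mod 67). The two roots are 18 and 49.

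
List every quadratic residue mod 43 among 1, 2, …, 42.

1 4 6 9 10 11 13 14 15 16 17 21 23 24 25 31 35 36 38 40 41

Square k = 1,…,21 (k and 43−k give the same square):
1²=1, 2²=4, 3²=9, 4²=16, 5²=25, 6²=36, 7²≡6, 8²≡21, 9²≡38, 10²≡14, 11²≡35, 12²≡15, 13²≡40, 14²≡24, 15²≡10, 16²≡41, 17²≡31, 18²≡23, 19²≡17, 20²≡13, 21²≡11 (mod 43).
So the quadratic residues mod 43 are {1, 4, 6, 9, 10, 11, 13, 14, 15, 16, 17, 21, 23, 24, 25, 31, 35, 36, 38, 40, 41}.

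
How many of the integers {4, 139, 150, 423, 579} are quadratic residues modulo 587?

(4/587) = +1 → QR.
(139/587) = -1 → non-residue.
(150/587) = -1 → non-residue.
(423/587) = +1 → QR.
(579/587) = +1 → QR.
Total quadratic residues among the 5: 3.

3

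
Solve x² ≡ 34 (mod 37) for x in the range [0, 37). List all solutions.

16, 21

37 ≡ 1 (mod 4), so we find a root by search.
Trying successive values, 16² = 256 ≡ 34 (mod 37). The other root is 37 − 16 = 21.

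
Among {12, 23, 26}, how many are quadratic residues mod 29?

(12/29) = -1 → non-residue.
(23/29) = +1 → QR.
(26/29) = -1 → non-residue.
Total quadratic residues among the 3: 1.

1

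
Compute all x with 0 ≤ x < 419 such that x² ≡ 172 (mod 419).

163, 256

Since 419 ≡ 3 (mod 4), a square root of 172 is 172^((419+1)/4) = 172^105 mod 419.
Repeated squaring: 172^2≡254, 172^4≡409, 172^8≡100, 172^16≡363, 172^32≡203, 172^64≡147 (mod 419).
172^105 = 172^(64+32+8+1) ≡ 256 (mod 419).
Check: 256² = 65536 ≡ 172 (mod 419). The two roots are 163 and 256.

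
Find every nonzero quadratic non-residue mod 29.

Square k = 1,…,14 (k and 29−k give the same square):
1²=1, 2²=4, 3²=9, 4²=16, 5²=25, 6²≡7, 7²≡20, 8²≡6, 9²≡23, 10²≡13, 11²≡5, 12²≡28, 13²≡24, 14²≡22 (mod 29).
The residues are {1, 4, 5, 6, 7, 9, 13, 16, 20, 22, 23, 24, 25, 28}; the non-residues are the remaining 14 nonzero classes.

2 3 8 10 11 12 14 15 17 18 19 21 26 27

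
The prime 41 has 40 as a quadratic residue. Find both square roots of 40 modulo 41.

41 ≡ 1 (mod 4), so we find a root by search.
Trying successive values, 9² = 81 ≡ 40 (mod 41). The other root is 41 − 9 = 32.

9, 32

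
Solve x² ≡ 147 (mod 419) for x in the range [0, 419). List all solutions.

203, 216

Since 419 ≡ 3 (mod 4), a square root of 147 is 147^((419+1)/4) = 147^105 mod 419.
Repeated squaring: 147^2≡240, 147^4≡197, 147^8≡261, 147^16≡243, 147^32≡389, 147^64≡62 (mod 419).
147^105 = 147^(64+32+8+1) ≡ 203 (mod 419).
Check: 203² = 41209 ≡ 147 (mod 419). The two roots are 203 and 216.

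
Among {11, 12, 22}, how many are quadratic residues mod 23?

(11/23) = -1 → non-residue.
(12/23) = +1 → QR.
(22/23) = -1 → non-residue.
Total quadratic residues among the 3: 1.

1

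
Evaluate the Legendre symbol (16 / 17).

1

Euler's criterion: (16/17) ≡ 16^8 (mod 17).
16^2 ≡ 1 (mod 17)
16^4 ≡ 1 (mod 17)
16^8 ≡ 1 (mod 17)
16^8 = 16^(8) ≡ 1 (mod 17).
Result is 1, so (16/17) = 1.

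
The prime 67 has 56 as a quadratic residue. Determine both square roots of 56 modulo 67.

18, 49

Since 67 ≡ 3 (mod 4), a square root of 56 is 56^((67+1)/4) = 56^17 mod 67.
Repeated squaring: 56^2≡54, 56^4≡35, 56^8≡19, 56^16≡26 (mod 67).
56^17 = 56^(16+1) ≡ 49 (mod 67).
Check: 49² = 2401 ≡ 56 (mod 67). The two roots are 18 and 49.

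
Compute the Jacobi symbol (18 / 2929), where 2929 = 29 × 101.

Pull out 2: since 2929 ≡ 1 (mod 8), (2/2929) = +1.
Reciprocity: 9 ≡ 1 and 2929 ≡ 1 (mod 4), so (9/2929) = +(2929/9).
Reduce top mod 9: now compute (4/9).
Pull out 2^2: since 9 ≡ 1 (mod 8), (2/9) = +1, so (2/9)^2 = +1.
Reached (1/9) = 1. Collecting the sign flips along the way, the symbol is +1.

1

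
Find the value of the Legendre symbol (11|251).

Reciprocity: 11 ≡ 3 and 251 ≡ 3 (mod 4), so (11/251) = −(251/11).
Reduce top mod 11: now compute (9/11).
Reciprocity: 9 ≡ 1 and 11 ≡ 3 (mod 4), so (9/11) = +(11/9).
Reduce top mod 9: now compute (2/9).
Pull out 2: since 9 ≡ 1 (mod 8), (2/9) = +1.
Reached (1/9) = 1. Collecting the sign flips along the way, the symbol is -1.

-1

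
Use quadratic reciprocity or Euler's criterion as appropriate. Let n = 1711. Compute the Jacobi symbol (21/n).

-1

Reciprocity: 21 ≡ 1 and 1711 ≡ 3 (mod 4), so (21/1711) = +(1711/21).
Reduce top mod 21: now compute (10/21).
Pull out 2: since 21 ≡ 5 (mod 8), (2/21) = -1.
Reciprocity: 5 ≡ 1 and 21 ≡ 1 (mod 4), so (5/21) = +(21/5).
Reduce top mod 5: now compute (1/5).
Reached (1/5) = 1. Collecting the sign flips along the way, the symbol is -1.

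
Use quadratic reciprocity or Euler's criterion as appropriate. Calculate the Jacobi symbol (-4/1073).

First reduce: -4 ≡ 1069 (mod 1073).
Reciprocity: 1069 ≡ 1 and 1073 ≡ 1 (mod 4), so (1069/1073) = +(1073/1069).
Reduce top mod 1069: now compute (4/1069).
Pull out 2^2: since 1069 ≡ 5 (mod 8), (2/1069) = -1, so (2/1069)^2 = +1.
Reached (1/1069) = 1. Collecting the sign flips along the way, the symbol is +1.

1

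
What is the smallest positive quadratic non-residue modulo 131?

2

(2/131) = −1, so 2 is the smallest positive non-residue mod 131.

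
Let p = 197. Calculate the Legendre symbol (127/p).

1

Euler's criterion: (127/197) ≡ 127^98 (mod 197).
127^2 ≡ 172 (mod 197)
127^4 ≡ 34 (mod 197)
127^8 ≡ 171 (mod 197)
127^16 ≡ 85 (mod 197)
127^32 ≡ 133 (mod 197)
127^64 ≡ 156 (mod 197)
127^98 = 127^(64+32+2) ≡ 1 (mod 197).
Result is 1, so (127/197) = 1.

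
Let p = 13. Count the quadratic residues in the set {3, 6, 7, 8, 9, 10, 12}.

(3/13) = +1 → QR.
(6/13) = -1 → non-residue.
(7/13) = -1 → non-residue.
(8/13) = -1 → non-residue.
(9/13) = +1 → QR.
(10/13) = +1 → QR.
(12/13) = +1 → QR.
Total quadratic residues among the 7: 4.

4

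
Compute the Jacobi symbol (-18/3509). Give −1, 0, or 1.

First reduce: -18 ≡ 3491 (mod 3509).
Reciprocity: 3491 ≡ 3 and 3509 ≡ 1 (mod 4), so (3491/3509) = +(3509/3491).
Reduce top mod 3491: now compute (18/3491).
Pull out 2: since 3491 ≡ 3 (mod 8), (2/3491) = -1.
Reciprocity: 9 ≡ 1 and 3491 ≡ 3 (mod 4), so (9/3491) = +(3491/9).
Reduce top mod 9: now compute (8/9).
Pull out 2^3: since 9 ≡ 1 (mod 8), (2/9) = +1, so (2/9)^3 = +1.
Reached (1/9) = 1. Collecting the sign flips along the way, the symbol is -1.

-1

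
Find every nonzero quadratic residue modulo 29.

Square k = 1,…,14 (k and 29−k give the same square):
1²=1, 2²=4, 3²=9, 4²=16, 5²=25, 6²≡7, 7²≡20, 8²≡6, 9²≡23, 10²≡13, 11²≡5, 12²≡28, 13²≡24, 14²≡22 (mod 29).
So the quadratic residues mod 29 are {1, 4, 5, 6, 7, 9, 13, 16, 20, 22, 23, 24, 25, 28}.

1 4 5 6 7 9 13 16 20 22 23 24 25 28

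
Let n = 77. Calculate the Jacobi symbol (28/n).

0

Pull out 2^2: since 77 ≡ 5 (mod 8), (2/77) = -1, so (2/77)^2 = +1.
Reciprocity: 7 ≡ 3 and 77 ≡ 1 (mod 4), so (7/77) = +(77/7).
Reduce top mod 7: now compute (0/7).
Top reduces to 0: gcd > 1, so the symbol is 0.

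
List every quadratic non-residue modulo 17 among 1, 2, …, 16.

Square k = 1,…,8 (k and 17−k give the same square):
1²=1, 2²=4, 3²=9, 4²=16, 5²≡8, 6²≡2, 7²≡15, 8²≡13 (mod 17).
The residues are {1, 2, 4, 8, 9, 13, 15, 16}; the non-residues are the remaining 8 nonzero classes.

3,5,6,7,10,11,12,14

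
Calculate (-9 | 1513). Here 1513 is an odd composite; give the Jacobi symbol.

First reduce: -9 ≡ 1504 (mod 1513).
Pull out 2^5: since 1513 ≡ 1 (mod 8), (2/1513) = +1, so (2/1513)^5 = +1.
Reciprocity: 47 ≡ 3 and 1513 ≡ 1 (mod 4), so (47/1513) = +(1513/47).
Reduce top mod 47: now compute (9/47).
Reciprocity: 9 ≡ 1 and 47 ≡ 3 (mod 4), so (9/47) = +(47/9).
Reduce top mod 9: now compute (2/9).
Pull out 2: since 9 ≡ 1 (mod 8), (2/9) = +1.
Reached (1/9) = 1. Collecting the sign flips along the way, the symbol is +1.

1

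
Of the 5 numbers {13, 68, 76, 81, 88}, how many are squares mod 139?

2

(13/139) = +1 → QR.
(68/139) = -1 → non-residue.
(76/139) = -1 → non-residue.
(81/139) = +1 → QR.
(88/139) = -1 → non-residue.
Total quadratic residues among the 5: 2.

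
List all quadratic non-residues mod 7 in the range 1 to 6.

Square k = 1,…,3 (k and 7−k give the same square):
1²=1, 2²=4, 3²≡2 (mod 7).
The residues are {1, 2, 4}; the non-residues are the remaining 3 nonzero classes.

3, 5, 6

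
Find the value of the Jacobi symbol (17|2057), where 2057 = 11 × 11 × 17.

0

Reciprocity: 17 ≡ 1 and 2057 ≡ 1 (mod 4), so (17/2057) = +(2057/17).
Reduce top mod 17: now compute (0/17).
Top reduces to 0: gcd > 1, so the symbol is 0.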